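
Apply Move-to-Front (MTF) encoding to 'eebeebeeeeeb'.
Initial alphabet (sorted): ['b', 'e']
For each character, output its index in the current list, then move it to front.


MTF encoding:
'e': index 1 in ['b', 'e'] -> ['e', 'b']
'e': index 0 in ['e', 'b'] -> ['e', 'b']
'b': index 1 in ['e', 'b'] -> ['b', 'e']
'e': index 1 in ['b', 'e'] -> ['e', 'b']
'e': index 0 in ['e', 'b'] -> ['e', 'b']
'b': index 1 in ['e', 'b'] -> ['b', 'e']
'e': index 1 in ['b', 'e'] -> ['e', 'b']
'e': index 0 in ['e', 'b'] -> ['e', 'b']
'e': index 0 in ['e', 'b'] -> ['e', 'b']
'e': index 0 in ['e', 'b'] -> ['e', 'b']
'e': index 0 in ['e', 'b'] -> ['e', 'b']
'b': index 1 in ['e', 'b'] -> ['b', 'e']


Output: [1, 0, 1, 1, 0, 1, 1, 0, 0, 0, 0, 1]


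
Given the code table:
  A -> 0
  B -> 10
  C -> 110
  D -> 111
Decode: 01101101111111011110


Decoding:
0 -> A
110 -> C
110 -> C
111 -> D
111 -> D
10 -> B
111 -> D
10 -> B


Result: ACCDDBDB


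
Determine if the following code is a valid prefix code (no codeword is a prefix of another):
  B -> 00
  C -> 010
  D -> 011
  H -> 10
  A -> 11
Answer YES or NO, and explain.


Checking each pair (does one codeword prefix another?):
  B='00' vs C='010': no prefix
  B='00' vs D='011': no prefix
  B='00' vs H='10': no prefix
  B='00' vs A='11': no prefix
  C='010' vs B='00': no prefix
  C='010' vs D='011': no prefix
  C='010' vs H='10': no prefix
  C='010' vs A='11': no prefix
  D='011' vs B='00': no prefix
  D='011' vs C='010': no prefix
  D='011' vs H='10': no prefix
  D='011' vs A='11': no prefix
  H='10' vs B='00': no prefix
  H='10' vs C='010': no prefix
  H='10' vs D='011': no prefix
  H='10' vs A='11': no prefix
  A='11' vs B='00': no prefix
  A='11' vs C='010': no prefix
  A='11' vs D='011': no prefix
  A='11' vs H='10': no prefix
No violation found over all pairs.

YES -- this is a valid prefix code. No codeword is a prefix of any other codeword.


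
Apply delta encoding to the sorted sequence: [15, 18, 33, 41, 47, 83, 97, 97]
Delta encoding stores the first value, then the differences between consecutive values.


First value: 15
Deltas:
  18 - 15 = 3
  33 - 18 = 15
  41 - 33 = 8
  47 - 41 = 6
  83 - 47 = 36
  97 - 83 = 14
  97 - 97 = 0


Delta encoded: [15, 3, 15, 8, 6, 36, 14, 0]


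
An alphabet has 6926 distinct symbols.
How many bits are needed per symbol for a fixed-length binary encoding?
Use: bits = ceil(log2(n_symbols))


log2(6926) = 12.7578
Bracket: 2^12 = 4096 < 6926 <= 2^13 = 8192
So ceil(log2(6926)) = 13

bits = ceil(log2(6926)) = ceil(12.7578) = 13 bits


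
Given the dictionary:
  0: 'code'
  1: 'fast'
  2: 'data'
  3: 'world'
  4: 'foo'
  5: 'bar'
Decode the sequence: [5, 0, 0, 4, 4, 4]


Look up each index in the dictionary:
  5 -> 'bar'
  0 -> 'code'
  0 -> 'code'
  4 -> 'foo'
  4 -> 'foo'
  4 -> 'foo'

Decoded: "bar code code foo foo foo"


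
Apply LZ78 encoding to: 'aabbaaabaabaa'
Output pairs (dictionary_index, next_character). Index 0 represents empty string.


LZ78 encoding steps:
Dictionary: {0: ''}
Step 1: w='' (idx 0), next='a' -> output (0, 'a'), add 'a' as idx 1
Step 2: w='a' (idx 1), next='b' -> output (1, 'b'), add 'ab' as idx 2
Step 3: w='' (idx 0), next='b' -> output (0, 'b'), add 'b' as idx 3
Step 4: w='a' (idx 1), next='a' -> output (1, 'a'), add 'aa' as idx 4
Step 5: w='ab' (idx 2), next='a' -> output (2, 'a'), add 'aba' as idx 5
Step 6: w='aba' (idx 5), next='a' -> output (5, 'a'), add 'abaa' as idx 6


Encoded: [(0, 'a'), (1, 'b'), (0, 'b'), (1, 'a'), (2, 'a'), (5, 'a')]


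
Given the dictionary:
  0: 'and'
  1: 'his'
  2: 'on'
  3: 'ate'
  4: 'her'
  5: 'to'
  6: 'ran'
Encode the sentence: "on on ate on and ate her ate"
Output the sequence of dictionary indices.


Look up each word in the dictionary:
  'on' -> 2
  'on' -> 2
  'ate' -> 3
  'on' -> 2
  'and' -> 0
  'ate' -> 3
  'her' -> 4
  'ate' -> 3

Encoded: [2, 2, 3, 2, 0, 3, 4, 3]


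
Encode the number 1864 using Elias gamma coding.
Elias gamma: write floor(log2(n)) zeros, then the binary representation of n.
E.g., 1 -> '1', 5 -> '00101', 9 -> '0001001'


num_bits = floor(log2(1864)) + 1 = 11
leading_zeros = num_bits - 1 = 10
binary(1864) = 11101001000

Elias gamma(1864) = '0000000000' + '11101001000' = 000000000011101001000 (21 bits)


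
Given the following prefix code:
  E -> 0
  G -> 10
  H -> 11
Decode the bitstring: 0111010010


Decoding step by step:
Bits 0 -> E
Bits 11 -> H
Bits 10 -> G
Bits 10 -> G
Bits 0 -> E
Bits 10 -> G


Decoded message: EHGGEG


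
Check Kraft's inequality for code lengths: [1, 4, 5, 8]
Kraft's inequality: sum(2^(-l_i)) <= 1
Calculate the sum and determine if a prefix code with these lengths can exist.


Sum = 2^(-1) + 2^(-4) + 2^(-5) + 2^(-8)
    = 0.5 + 0.0625 + 0.03125 + 0.00390625
    = 153/256 = 0.59765625
Since 0.59765625 <= 1, Kraft's inequality IS satisfied.
A prefix code with these lengths CAN exist.

Kraft sum = 0.59765625. Satisfied.


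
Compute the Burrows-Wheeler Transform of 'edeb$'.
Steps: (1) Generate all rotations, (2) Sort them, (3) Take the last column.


Rotations (sorted):
  0: $edeb -> last char: b
  1: b$ede -> last char: e
  2: deb$e -> last char: e
  3: eb$ed -> last char: d
  4: edeb$ -> last char: $


BWT = beed$


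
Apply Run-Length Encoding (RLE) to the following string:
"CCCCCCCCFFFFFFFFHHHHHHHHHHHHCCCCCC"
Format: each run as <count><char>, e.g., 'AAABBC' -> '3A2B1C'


Scanning runs left to right:
  i=0: run of 'C' x 8 -> '8C'
  i=8: run of 'F' x 8 -> '8F'
  i=16: run of 'H' x 12 -> '12H'
  i=28: run of 'C' x 6 -> '6C'

RLE = 8C8F12H6C


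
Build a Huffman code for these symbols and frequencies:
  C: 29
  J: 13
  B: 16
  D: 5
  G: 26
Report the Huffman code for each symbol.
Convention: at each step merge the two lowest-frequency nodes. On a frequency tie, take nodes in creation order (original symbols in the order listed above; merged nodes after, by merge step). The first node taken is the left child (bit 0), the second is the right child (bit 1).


Huffman tree construction:
Step 1: Merge D(5) + J(13) = 18
Step 2: Merge B(16) + (D+J)(18) = 34
Step 3: Merge G(26) + C(29) = 55
Step 4: Merge (B+(D+J))(34) + (G+C)(55) = 89
Read each symbol's code off the tree from the root (left child = 0, right child = 1).

Codes:
  C: 11 (length 2)
  J: 011 (length 3)
  B: 00 (length 2)
  D: 010 (length 3)
  G: 10 (length 2)
Average code length: 196/89 = 2.2022 bits/symbol


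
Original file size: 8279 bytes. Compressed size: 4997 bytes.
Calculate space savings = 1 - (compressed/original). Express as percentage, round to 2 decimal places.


ratio = compressed/original = 4997/8279 = 0.603575
savings = 1 - ratio = 1 - 0.603575 = 0.396425
as a percentage: 0.396425 * 100 = 39.64%

Space savings = 1 - 4997/8279 = 39.64%


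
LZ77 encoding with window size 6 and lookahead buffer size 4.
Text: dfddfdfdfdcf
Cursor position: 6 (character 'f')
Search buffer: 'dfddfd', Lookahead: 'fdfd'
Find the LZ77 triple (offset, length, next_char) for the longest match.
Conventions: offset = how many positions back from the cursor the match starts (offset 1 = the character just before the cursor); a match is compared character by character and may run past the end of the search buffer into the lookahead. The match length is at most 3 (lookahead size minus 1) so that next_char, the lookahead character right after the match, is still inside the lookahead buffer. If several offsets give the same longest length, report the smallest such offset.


Try each offset into the search buffer:
  offset=1 (pos 5, char 'd'): match length 0
  offset=2 (pos 4, char 'f'): match length 3
  offset=3 (pos 3, char 'd'): match length 0
  offset=4 (pos 2, char 'd'): match length 0
  offset=5 (pos 1, char 'f'): match length 2
  offset=6 (pos 0, char 'd'): match length 0
Longest match has length 3 at offset 2.
next_char = character at position 6 + 3 = 9 -> 'd'

Best match: offset=2, length=3 (matching 'fdf' starting at position 4)
LZ77 triple: (2, 3, 'd')


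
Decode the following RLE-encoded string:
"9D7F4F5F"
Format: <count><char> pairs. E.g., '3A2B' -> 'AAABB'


Expanding each <count><char> pair:
  9D -> 'DDDDDDDDD'
  7F -> 'FFFFFFF'
  4F -> 'FFFF'
  5F -> 'FFFFF'

Decoded = DDDDDDDDDFFFFFFFFFFFFFFFF


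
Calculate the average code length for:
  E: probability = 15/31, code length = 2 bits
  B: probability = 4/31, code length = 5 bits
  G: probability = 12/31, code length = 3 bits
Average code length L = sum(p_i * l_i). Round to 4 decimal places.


Weighted contributions p_i * l_i:
  E: (15/31) * 2 = 30/31
  B: (4/31) * 5 = 20/31
  G: (12/31) * 3 = 36/31
Sum = (30 + 20 + 36)/31 = 86/31

L = 86/31 = 2.7742 bits/symbol


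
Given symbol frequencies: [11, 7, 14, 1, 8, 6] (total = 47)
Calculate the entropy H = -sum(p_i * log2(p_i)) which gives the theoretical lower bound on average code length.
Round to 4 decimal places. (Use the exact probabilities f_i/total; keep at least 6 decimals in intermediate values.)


Per-symbol terms -p_i * log2(p_i) with p_i = f_i/47:
  p = 11/47 = 0.234043: log2(p) = -2.095157, -p*log2(p) = 0.490356
  p = 7/47 = 0.148936: log2(p) = -2.747234, -p*log2(p) = 0.409163
  p = 14/47 = 0.297872: log2(p) = -1.747234, -p*log2(p) = 0.520453
  p = 1/47 = 0.021277: log2(p) = -5.554589, -p*log2(p) = 0.118183
  p = 8/47 = 0.170213: log2(p) = -2.554589, -p*log2(p) = 0.434824
  p = 6/47 = 0.127660: log2(p) = -2.969626, -p*log2(p) = 0.379101
H = 0.490356 + 0.409163 + 0.520453 + 0.118183 + 0.434824 + 0.379101 = 2.352080

H = 2.3521 bits/symbol


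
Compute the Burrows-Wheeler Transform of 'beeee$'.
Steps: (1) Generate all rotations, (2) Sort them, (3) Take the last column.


Rotations (sorted):
  0: $beeee -> last char: e
  1: beeee$ -> last char: $
  2: e$beee -> last char: e
  3: ee$bee -> last char: e
  4: eee$be -> last char: e
  5: eeee$b -> last char: b


BWT = e$eeeb


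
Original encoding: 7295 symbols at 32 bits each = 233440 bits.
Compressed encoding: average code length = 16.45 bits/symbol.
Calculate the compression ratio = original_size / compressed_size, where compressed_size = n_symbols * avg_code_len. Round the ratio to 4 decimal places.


original_size = n_symbols * orig_bits = 7295 * 32 = 233440 bits
compressed_size = n_symbols * avg_code_len = 7295 * 16.45 = 120002.75 bits
ratio = original_size / compressed_size = 233440 / 120002.75 = 1.9453

Compression ratio = 1.9453


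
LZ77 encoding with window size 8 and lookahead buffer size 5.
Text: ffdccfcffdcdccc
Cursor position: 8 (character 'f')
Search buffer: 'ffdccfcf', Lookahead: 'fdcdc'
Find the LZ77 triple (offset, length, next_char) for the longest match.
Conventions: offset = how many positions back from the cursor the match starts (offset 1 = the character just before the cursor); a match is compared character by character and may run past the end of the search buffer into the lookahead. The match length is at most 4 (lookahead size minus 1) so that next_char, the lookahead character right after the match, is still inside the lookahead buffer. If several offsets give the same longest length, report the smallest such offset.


Try each offset into the search buffer:
  offset=1 (pos 7, char 'f'): match length 1
  offset=2 (pos 6, char 'c'): match length 0
  offset=3 (pos 5, char 'f'): match length 1
  offset=4 (pos 4, char 'c'): match length 0
  offset=5 (pos 3, char 'c'): match length 0
  offset=6 (pos 2, char 'd'): match length 0
  offset=7 (pos 1, char 'f'): match length 3
  offset=8 (pos 0, char 'f'): match length 1
Longest match has length 3 at offset 7.
next_char = character at position 8 + 3 = 11 -> 'd'

Best match: offset=7, length=3 (matching 'fdc' starting at position 1)
LZ77 triple: (7, 3, 'd')


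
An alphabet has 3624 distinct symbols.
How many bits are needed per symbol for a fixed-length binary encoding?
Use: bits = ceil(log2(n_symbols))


log2(3624) = 11.8234
Bracket: 2^11 = 2048 < 3624 <= 2^12 = 4096
So ceil(log2(3624)) = 12

bits = ceil(log2(3624)) = ceil(11.8234) = 12 bits


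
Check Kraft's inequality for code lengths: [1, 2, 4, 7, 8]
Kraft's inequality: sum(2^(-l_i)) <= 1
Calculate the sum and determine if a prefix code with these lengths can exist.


Sum = 2^(-1) + 2^(-2) + 2^(-4) + 2^(-7) + 2^(-8)
    = 0.5 + 0.25 + 0.0625 + 0.0078125 + 0.00390625
    = 211/256 = 0.82421875
Since 0.82421875 <= 1, Kraft's inequality IS satisfied.
A prefix code with these lengths CAN exist.

Kraft sum = 0.82421875. Satisfied.


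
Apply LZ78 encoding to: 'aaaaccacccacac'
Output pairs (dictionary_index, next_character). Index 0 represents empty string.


LZ78 encoding steps:
Dictionary: {0: ''}
Step 1: w='' (idx 0), next='a' -> output (0, 'a'), add 'a' as idx 1
Step 2: w='a' (idx 1), next='a' -> output (1, 'a'), add 'aa' as idx 2
Step 3: w='a' (idx 1), next='c' -> output (1, 'c'), add 'ac' as idx 3
Step 4: w='' (idx 0), next='c' -> output (0, 'c'), add 'c' as idx 4
Step 5: w='ac' (idx 3), next='c' -> output (3, 'c'), add 'acc' as idx 5
Step 6: w='c' (idx 4), next='a' -> output (4, 'a'), add 'ca' as idx 6
Step 7: w='ca' (idx 6), next='c' -> output (6, 'c'), add 'cac' as idx 7


Encoded: [(0, 'a'), (1, 'a'), (1, 'c'), (0, 'c'), (3, 'c'), (4, 'a'), (6, 'c')]


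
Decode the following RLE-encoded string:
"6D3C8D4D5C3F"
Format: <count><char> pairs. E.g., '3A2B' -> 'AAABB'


Expanding each <count><char> pair:
  6D -> 'DDDDDD'
  3C -> 'CCC'
  8D -> 'DDDDDDDD'
  4D -> 'DDDD'
  5C -> 'CCCCC'
  3F -> 'FFF'

Decoded = DDDDDDCCCDDDDDDDDDDDDCCCCCFFF


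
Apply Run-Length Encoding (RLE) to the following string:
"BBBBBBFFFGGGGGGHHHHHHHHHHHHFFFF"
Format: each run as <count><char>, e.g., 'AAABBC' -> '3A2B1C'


Scanning runs left to right:
  i=0: run of 'B' x 6 -> '6B'
  i=6: run of 'F' x 3 -> '3F'
  i=9: run of 'G' x 6 -> '6G'
  i=15: run of 'H' x 12 -> '12H'
  i=27: run of 'F' x 4 -> '4F'

RLE = 6B3F6G12H4F


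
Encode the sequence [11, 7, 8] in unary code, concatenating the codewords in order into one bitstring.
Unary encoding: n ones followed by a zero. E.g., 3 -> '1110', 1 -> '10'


Encode each number as n ones followed by a terminating 0:
  11 -> 111111111110 (12 bits)
  7 -> 11111110 (8 bits)
  8 -> 111111110 (9 bits)
Total length = 12 + 8 + 9 = 29 bits.

Unary([11, 7, 8]) = 11111111111011111110111111110 (29 bits)


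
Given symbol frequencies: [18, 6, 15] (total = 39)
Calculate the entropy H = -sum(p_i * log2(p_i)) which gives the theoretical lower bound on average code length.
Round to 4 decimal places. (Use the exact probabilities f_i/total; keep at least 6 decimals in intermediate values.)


Per-symbol terms -p_i * log2(p_i) with p_i = f_i/39:
  p = 18/39 = 0.461538: log2(p) = -1.115477, -p*log2(p) = 0.514836
  p = 6/39 = 0.153846: log2(p) = -2.700440, -p*log2(p) = 0.415452
  p = 15/39 = 0.384615: log2(p) = -1.378512, -p*log2(p) = 0.530197
H = 0.514836 + 0.415452 + 0.530197 = 1.460485

H = 1.4605 bits/symbol


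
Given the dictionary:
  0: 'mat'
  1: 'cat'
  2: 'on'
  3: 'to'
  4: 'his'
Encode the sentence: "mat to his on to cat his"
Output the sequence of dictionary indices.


Look up each word in the dictionary:
  'mat' -> 0
  'to' -> 3
  'his' -> 4
  'on' -> 2
  'to' -> 3
  'cat' -> 1
  'his' -> 4

Encoded: [0, 3, 4, 2, 3, 1, 4]


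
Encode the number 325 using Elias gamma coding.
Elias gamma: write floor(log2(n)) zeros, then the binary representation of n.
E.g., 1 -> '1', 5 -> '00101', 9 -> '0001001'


num_bits = floor(log2(325)) + 1 = 9
leading_zeros = num_bits - 1 = 8
binary(325) = 101000101

Elias gamma(325) = '00000000' + '101000101' = 00000000101000101 (17 bits)


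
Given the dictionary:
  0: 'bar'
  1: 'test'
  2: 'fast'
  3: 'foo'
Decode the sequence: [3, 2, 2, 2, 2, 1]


Look up each index in the dictionary:
  3 -> 'foo'
  2 -> 'fast'
  2 -> 'fast'
  2 -> 'fast'
  2 -> 'fast'
  1 -> 'test'

Decoded: "foo fast fast fast fast test"


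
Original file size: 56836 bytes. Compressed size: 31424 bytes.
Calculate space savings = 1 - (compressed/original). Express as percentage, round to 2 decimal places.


ratio = compressed/original = 31424/56836 = 0.552889
savings = 1 - ratio = 1 - 0.552889 = 0.447111
as a percentage: 0.447111 * 100 = 44.71%

Space savings = 1 - 31424/56836 = 44.71%


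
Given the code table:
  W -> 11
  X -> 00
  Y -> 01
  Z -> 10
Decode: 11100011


Decoding:
11 -> W
10 -> Z
00 -> X
11 -> W


Result: WZXW


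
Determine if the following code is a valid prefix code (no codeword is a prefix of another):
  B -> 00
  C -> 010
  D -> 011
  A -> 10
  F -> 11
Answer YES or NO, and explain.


Checking each pair (does one codeword prefix another?):
  B='00' vs C='010': no prefix
  B='00' vs D='011': no prefix
  B='00' vs A='10': no prefix
  B='00' vs F='11': no prefix
  C='010' vs B='00': no prefix
  C='010' vs D='011': no prefix
  C='010' vs A='10': no prefix
  C='010' vs F='11': no prefix
  D='011' vs B='00': no prefix
  D='011' vs C='010': no prefix
  D='011' vs A='10': no prefix
  D='011' vs F='11': no prefix
  A='10' vs B='00': no prefix
  A='10' vs C='010': no prefix
  A='10' vs D='011': no prefix
  A='10' vs F='11': no prefix
  F='11' vs B='00': no prefix
  F='11' vs C='010': no prefix
  F='11' vs D='011': no prefix
  F='11' vs A='10': no prefix
No violation found over all pairs.

YES -- this is a valid prefix code. No codeword is a prefix of any other codeword.


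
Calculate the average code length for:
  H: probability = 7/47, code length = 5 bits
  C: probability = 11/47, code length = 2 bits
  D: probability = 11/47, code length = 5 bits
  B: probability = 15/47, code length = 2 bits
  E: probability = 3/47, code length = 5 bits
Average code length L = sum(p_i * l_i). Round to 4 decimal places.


Weighted contributions p_i * l_i:
  H: (7/47) * 5 = 35/47
  C: (11/47) * 2 = 22/47
  D: (11/47) * 5 = 55/47
  B: (15/47) * 2 = 30/47
  E: (3/47) * 5 = 15/47
Sum = (35 + 22 + 55 + 30 + 15)/47 = 157/47

L = 157/47 = 3.3404 bits/symbol


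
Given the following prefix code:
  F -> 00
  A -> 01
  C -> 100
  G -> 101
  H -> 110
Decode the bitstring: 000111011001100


Decoding step by step:
Bits 00 -> F
Bits 01 -> A
Bits 110 -> H
Bits 110 -> H
Bits 01 -> A
Bits 100 -> C


Decoded message: FAHHAC


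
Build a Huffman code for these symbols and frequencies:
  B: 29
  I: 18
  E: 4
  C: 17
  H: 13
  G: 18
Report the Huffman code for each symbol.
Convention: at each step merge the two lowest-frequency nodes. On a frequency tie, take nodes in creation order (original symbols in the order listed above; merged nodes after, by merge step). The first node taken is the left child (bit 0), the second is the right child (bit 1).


Huffman tree construction:
Step 1: Merge E(4) + H(13) = 17
Step 2: Merge C(17) + (E+H)(17) = 34
Step 3: Merge I(18) + G(18) = 36
Step 4: Merge B(29) + (C+(E+H))(34) = 63
Step 5: Merge (I+G)(36) + (B+(C+(E+H)))(63) = 99
Read each symbol's code off the tree from the root (left child = 0, right child = 1).

Codes:
  B: 10 (length 2)
  I: 00 (length 2)
  E: 1110 (length 4)
  C: 110 (length 3)
  H: 1111 (length 4)
  G: 01 (length 2)
Average code length: 249/99 = 2.5152 bits/symbol


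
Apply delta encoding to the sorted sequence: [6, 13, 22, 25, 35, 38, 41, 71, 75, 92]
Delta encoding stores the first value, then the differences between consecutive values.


First value: 6
Deltas:
  13 - 6 = 7
  22 - 13 = 9
  25 - 22 = 3
  35 - 25 = 10
  38 - 35 = 3
  41 - 38 = 3
  71 - 41 = 30
  75 - 71 = 4
  92 - 75 = 17


Delta encoded: [6, 7, 9, 3, 10, 3, 3, 30, 4, 17]


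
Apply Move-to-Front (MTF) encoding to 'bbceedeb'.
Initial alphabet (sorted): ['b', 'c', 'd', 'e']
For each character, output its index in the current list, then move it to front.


MTF encoding:
'b': index 0 in ['b', 'c', 'd', 'e'] -> ['b', 'c', 'd', 'e']
'b': index 0 in ['b', 'c', 'd', 'e'] -> ['b', 'c', 'd', 'e']
'c': index 1 in ['b', 'c', 'd', 'e'] -> ['c', 'b', 'd', 'e']
'e': index 3 in ['c', 'b', 'd', 'e'] -> ['e', 'c', 'b', 'd']
'e': index 0 in ['e', 'c', 'b', 'd'] -> ['e', 'c', 'b', 'd']
'd': index 3 in ['e', 'c', 'b', 'd'] -> ['d', 'e', 'c', 'b']
'e': index 1 in ['d', 'e', 'c', 'b'] -> ['e', 'd', 'c', 'b']
'b': index 3 in ['e', 'd', 'c', 'b'] -> ['b', 'e', 'd', 'c']


Output: [0, 0, 1, 3, 0, 3, 1, 3]


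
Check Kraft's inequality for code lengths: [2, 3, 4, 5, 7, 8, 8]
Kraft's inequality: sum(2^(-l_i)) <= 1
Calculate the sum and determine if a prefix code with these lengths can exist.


Sum = 2^(-2) + 2^(-3) + 2^(-4) + 2^(-5) + 2^(-7) + 2^(-8) + 2^(-8)
    = 0.25 + 0.125 + 0.0625 + 0.03125 + 0.0078125 + 0.00390625 + 0.00390625
    = 124/256 = 0.484375
Since 0.484375 <= 1, Kraft's inequality IS satisfied.
A prefix code with these lengths CAN exist.

Kraft sum = 0.484375. Satisfied.


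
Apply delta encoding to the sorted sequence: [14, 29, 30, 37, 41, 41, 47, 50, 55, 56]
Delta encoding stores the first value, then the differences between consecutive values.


First value: 14
Deltas:
  29 - 14 = 15
  30 - 29 = 1
  37 - 30 = 7
  41 - 37 = 4
  41 - 41 = 0
  47 - 41 = 6
  50 - 47 = 3
  55 - 50 = 5
  56 - 55 = 1


Delta encoded: [14, 15, 1, 7, 4, 0, 6, 3, 5, 1]


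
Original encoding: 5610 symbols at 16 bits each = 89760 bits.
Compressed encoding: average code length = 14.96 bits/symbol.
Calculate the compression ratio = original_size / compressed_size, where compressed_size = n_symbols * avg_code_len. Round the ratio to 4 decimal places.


original_size = n_symbols * orig_bits = 5610 * 16 = 89760 bits
compressed_size = n_symbols * avg_code_len = 5610 * 14.96 = 83925.6 bits
ratio = original_size / compressed_size = 89760 / 83925.6 = 1.0695

Compression ratio = 1.0695


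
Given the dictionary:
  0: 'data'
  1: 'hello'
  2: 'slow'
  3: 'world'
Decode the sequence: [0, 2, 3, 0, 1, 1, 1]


Look up each index in the dictionary:
  0 -> 'data'
  2 -> 'slow'
  3 -> 'world'
  0 -> 'data'
  1 -> 'hello'
  1 -> 'hello'
  1 -> 'hello'

Decoded: "data slow world data hello hello hello"


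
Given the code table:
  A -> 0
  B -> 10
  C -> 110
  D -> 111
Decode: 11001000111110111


Decoding:
110 -> C
0 -> A
10 -> B
0 -> A
0 -> A
111 -> D
110 -> C
111 -> D


Result: CABAADCD


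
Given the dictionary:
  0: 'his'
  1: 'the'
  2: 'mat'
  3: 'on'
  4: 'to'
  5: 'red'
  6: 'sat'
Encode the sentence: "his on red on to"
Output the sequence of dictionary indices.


Look up each word in the dictionary:
  'his' -> 0
  'on' -> 3
  'red' -> 5
  'on' -> 3
  'to' -> 4

Encoded: [0, 3, 5, 3, 4]


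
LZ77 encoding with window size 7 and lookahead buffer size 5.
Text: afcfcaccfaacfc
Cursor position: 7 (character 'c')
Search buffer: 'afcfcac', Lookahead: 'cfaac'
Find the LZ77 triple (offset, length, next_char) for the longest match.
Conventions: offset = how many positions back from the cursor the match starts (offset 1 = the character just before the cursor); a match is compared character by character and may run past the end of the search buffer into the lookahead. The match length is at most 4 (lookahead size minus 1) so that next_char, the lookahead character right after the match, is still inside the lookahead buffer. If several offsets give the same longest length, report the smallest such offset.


Try each offset into the search buffer:
  offset=1 (pos 6, char 'c'): match length 1
  offset=2 (pos 5, char 'a'): match length 0
  offset=3 (pos 4, char 'c'): match length 1
  offset=4 (pos 3, char 'f'): match length 0
  offset=5 (pos 2, char 'c'): match length 2
  offset=6 (pos 1, char 'f'): match length 0
  offset=7 (pos 0, char 'a'): match length 0
Longest match has length 2 at offset 5.
next_char = character at position 7 + 2 = 9 -> 'a'

Best match: offset=5, length=2 (matching 'cf' starting at position 2)
LZ77 triple: (5, 2, 'a')


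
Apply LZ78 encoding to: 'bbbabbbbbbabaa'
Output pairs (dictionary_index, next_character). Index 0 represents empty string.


LZ78 encoding steps:
Dictionary: {0: ''}
Step 1: w='' (idx 0), next='b' -> output (0, 'b'), add 'b' as idx 1
Step 2: w='b' (idx 1), next='b' -> output (1, 'b'), add 'bb' as idx 2
Step 3: w='' (idx 0), next='a' -> output (0, 'a'), add 'a' as idx 3
Step 4: w='bb' (idx 2), next='b' -> output (2, 'b'), add 'bbb' as idx 4
Step 5: w='bbb' (idx 4), next='a' -> output (4, 'a'), add 'bbba' as idx 5
Step 6: w='b' (idx 1), next='a' -> output (1, 'a'), add 'ba' as idx 6
Step 7: w='a' (idx 3), end of input -> output (3, '')


Encoded: [(0, 'b'), (1, 'b'), (0, 'a'), (2, 'b'), (4, 'a'), (1, 'a'), (3, '')]


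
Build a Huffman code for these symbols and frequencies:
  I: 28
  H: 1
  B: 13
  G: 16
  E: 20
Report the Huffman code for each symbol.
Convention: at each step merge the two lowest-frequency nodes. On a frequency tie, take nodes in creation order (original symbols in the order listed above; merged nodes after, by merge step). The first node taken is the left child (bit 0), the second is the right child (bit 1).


Huffman tree construction:
Step 1: Merge H(1) + B(13) = 14
Step 2: Merge (H+B)(14) + G(16) = 30
Step 3: Merge E(20) + I(28) = 48
Step 4: Merge ((H+B)+G)(30) + (E+I)(48) = 78
Read each symbol's code off the tree from the root (left child = 0, right child = 1).

Codes:
  I: 11 (length 2)
  H: 000 (length 3)
  B: 001 (length 3)
  G: 01 (length 2)
  E: 10 (length 2)
Average code length: 170/78 = 2.1795 bits/symbol


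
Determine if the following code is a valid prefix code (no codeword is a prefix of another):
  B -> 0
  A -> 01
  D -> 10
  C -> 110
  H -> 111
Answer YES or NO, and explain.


Checking each pair (does one codeword prefix another?):
  B='0' vs A='01': prefix -- VIOLATION

NO -- this is NOT a valid prefix code. B (0) is a prefix of A (01).


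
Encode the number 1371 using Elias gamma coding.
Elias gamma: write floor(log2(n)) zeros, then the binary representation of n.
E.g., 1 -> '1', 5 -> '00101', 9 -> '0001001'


num_bits = floor(log2(1371)) + 1 = 11
leading_zeros = num_bits - 1 = 10
binary(1371) = 10101011011

Elias gamma(1371) = '0000000000' + '10101011011' = 000000000010101011011 (21 bits)


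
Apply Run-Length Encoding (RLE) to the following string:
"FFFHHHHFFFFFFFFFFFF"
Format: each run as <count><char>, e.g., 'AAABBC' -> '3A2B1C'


Scanning runs left to right:
  i=0: run of 'F' x 3 -> '3F'
  i=3: run of 'H' x 4 -> '4H'
  i=7: run of 'F' x 12 -> '12F'

RLE = 3F4H12F


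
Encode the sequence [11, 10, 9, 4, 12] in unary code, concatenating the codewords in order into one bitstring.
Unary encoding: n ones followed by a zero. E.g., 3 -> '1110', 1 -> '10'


Encode each number as n ones followed by a terminating 0:
  11 -> 111111111110 (12 bits)
  10 -> 11111111110 (11 bits)
  9 -> 1111111110 (10 bits)
  4 -> 11110 (5 bits)
  12 -> 1111111111110 (13 bits)
Total length = 12 + 11 + 10 + 5 + 13 = 51 bits.

Unary([11, 10, 9, 4, 12]) = 111111111110111111111101111111110111101111111111110 (51 bits)


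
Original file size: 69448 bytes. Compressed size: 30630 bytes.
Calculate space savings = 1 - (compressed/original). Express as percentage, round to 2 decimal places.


ratio = compressed/original = 30630/69448 = 0.441049
savings = 1 - ratio = 1 - 0.441049 = 0.558951
as a percentage: 0.558951 * 100 = 55.9%

Space savings = 1 - 30630/69448 = 55.9%


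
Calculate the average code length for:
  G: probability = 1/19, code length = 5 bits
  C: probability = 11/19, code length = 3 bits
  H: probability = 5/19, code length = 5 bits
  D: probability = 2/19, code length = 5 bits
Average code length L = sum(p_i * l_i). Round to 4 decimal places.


Weighted contributions p_i * l_i:
  G: (1/19) * 5 = 5/19
  C: (11/19) * 3 = 33/19
  H: (5/19) * 5 = 25/19
  D: (2/19) * 5 = 10/19
Sum = (5 + 33 + 25 + 10)/19 = 73/19

L = 73/19 = 3.8421 bits/symbol


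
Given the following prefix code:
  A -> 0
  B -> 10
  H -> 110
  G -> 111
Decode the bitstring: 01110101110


Decoding step by step:
Bits 0 -> A
Bits 111 -> G
Bits 0 -> A
Bits 10 -> B
Bits 111 -> G
Bits 0 -> A


Decoded message: AGABGA


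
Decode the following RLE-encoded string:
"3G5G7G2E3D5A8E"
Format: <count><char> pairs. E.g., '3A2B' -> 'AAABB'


Expanding each <count><char> pair:
  3G -> 'GGG'
  5G -> 'GGGGG'
  7G -> 'GGGGGGG'
  2E -> 'EE'
  3D -> 'DDD'
  5A -> 'AAAAA'
  8E -> 'EEEEEEEE'

Decoded = GGGGGGGGGGGGGGGEEDDDAAAAAEEEEEEEE


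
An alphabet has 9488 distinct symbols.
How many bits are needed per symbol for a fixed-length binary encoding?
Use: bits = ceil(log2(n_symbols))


log2(9488) = 13.2119
Bracket: 2^13 = 8192 < 9488 <= 2^14 = 16384
So ceil(log2(9488)) = 14

bits = ceil(log2(9488)) = ceil(13.2119) = 14 bits


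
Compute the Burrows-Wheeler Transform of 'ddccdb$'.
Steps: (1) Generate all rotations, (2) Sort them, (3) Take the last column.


Rotations (sorted):
  0: $ddccdb -> last char: b
  1: b$ddccd -> last char: d
  2: ccdb$dd -> last char: d
  3: cdb$ddc -> last char: c
  4: db$ddcc -> last char: c
  5: dccdb$d -> last char: d
  6: ddccdb$ -> last char: $


BWT = bddccd$


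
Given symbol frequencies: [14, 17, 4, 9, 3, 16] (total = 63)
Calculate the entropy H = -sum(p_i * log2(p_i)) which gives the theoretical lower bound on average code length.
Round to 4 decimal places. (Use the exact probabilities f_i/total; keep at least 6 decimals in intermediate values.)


Per-symbol terms -p_i * log2(p_i) with p_i = f_i/63:
  p = 14/63 = 0.222222: log2(p) = -2.169925, -p*log2(p) = 0.482206
  p = 17/63 = 0.269841: log2(p) = -1.889817, -p*log2(p) = 0.509951
  p = 4/63 = 0.063492: log2(p) = -3.977280, -p*log2(p) = 0.252526
  p = 9/63 = 0.142857: log2(p) = -2.807355, -p*log2(p) = 0.401051
  p = 3/63 = 0.047619: log2(p) = -4.392317, -p*log2(p) = 0.209158
  p = 16/63 = 0.253968: log2(p) = -1.977280, -p*log2(p) = 0.502166
H = 0.482206 + 0.509951 + 0.252526 + 0.401051 + 0.209158 + 0.502166 = 2.357058

H = 2.3571 bits/symbol


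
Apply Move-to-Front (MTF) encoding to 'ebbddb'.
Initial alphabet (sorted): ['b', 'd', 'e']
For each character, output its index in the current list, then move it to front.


MTF encoding:
'e': index 2 in ['b', 'd', 'e'] -> ['e', 'b', 'd']
'b': index 1 in ['e', 'b', 'd'] -> ['b', 'e', 'd']
'b': index 0 in ['b', 'e', 'd'] -> ['b', 'e', 'd']
'd': index 2 in ['b', 'e', 'd'] -> ['d', 'b', 'e']
'd': index 0 in ['d', 'b', 'e'] -> ['d', 'b', 'e']
'b': index 1 in ['d', 'b', 'e'] -> ['b', 'd', 'e']


Output: [2, 1, 0, 2, 0, 1]


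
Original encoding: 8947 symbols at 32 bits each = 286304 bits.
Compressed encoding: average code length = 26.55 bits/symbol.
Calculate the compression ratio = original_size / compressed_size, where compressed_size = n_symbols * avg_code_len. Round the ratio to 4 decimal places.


original_size = n_symbols * orig_bits = 8947 * 32 = 286304 bits
compressed_size = n_symbols * avg_code_len = 8947 * 26.55 = 237542.85 bits
ratio = original_size / compressed_size = 286304 / 237542.85 = 1.2053

Compression ratio = 1.2053


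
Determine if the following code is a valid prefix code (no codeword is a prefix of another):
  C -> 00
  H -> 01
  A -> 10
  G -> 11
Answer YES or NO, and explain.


Checking each pair (does one codeword prefix another?):
  C='00' vs H='01': no prefix
  C='00' vs A='10': no prefix
  C='00' vs G='11': no prefix
  H='01' vs C='00': no prefix
  H='01' vs A='10': no prefix
  H='01' vs G='11': no prefix
  A='10' vs C='00': no prefix
  A='10' vs H='01': no prefix
  A='10' vs G='11': no prefix
  G='11' vs C='00': no prefix
  G='11' vs H='01': no prefix
  G='11' vs A='10': no prefix
No violation found over all pairs.

YES -- this is a valid prefix code. No codeword is a prefix of any other codeword.


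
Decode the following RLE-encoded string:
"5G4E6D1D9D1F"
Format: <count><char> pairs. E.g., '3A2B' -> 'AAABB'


Expanding each <count><char> pair:
  5G -> 'GGGGG'
  4E -> 'EEEE'
  6D -> 'DDDDDD'
  1D -> 'D'
  9D -> 'DDDDDDDDD'
  1F -> 'F'

Decoded = GGGGGEEEEDDDDDDDDDDDDDDDDF


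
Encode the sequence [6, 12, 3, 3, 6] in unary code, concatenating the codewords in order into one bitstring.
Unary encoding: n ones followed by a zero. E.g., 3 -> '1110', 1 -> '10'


Encode each number as n ones followed by a terminating 0:
  6 -> 1111110 (7 bits)
  12 -> 1111111111110 (13 bits)
  3 -> 1110 (4 bits)
  3 -> 1110 (4 bits)
  6 -> 1111110 (7 bits)
Total length = 7 + 13 + 4 + 4 + 7 = 35 bits.

Unary([6, 12, 3, 3, 6]) = 11111101111111111110111011101111110 (35 bits)


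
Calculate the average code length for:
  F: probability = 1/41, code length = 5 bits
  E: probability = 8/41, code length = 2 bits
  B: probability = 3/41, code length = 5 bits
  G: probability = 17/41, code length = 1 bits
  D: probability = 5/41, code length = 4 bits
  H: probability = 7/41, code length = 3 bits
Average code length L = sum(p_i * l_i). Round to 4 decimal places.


Weighted contributions p_i * l_i:
  F: (1/41) * 5 = 5/41
  E: (8/41) * 2 = 16/41
  B: (3/41) * 5 = 15/41
  G: (17/41) * 1 = 17/41
  D: (5/41) * 4 = 20/41
  H: (7/41) * 3 = 21/41
Sum = (5 + 16 + 15 + 17 + 20 + 21)/41 = 94/41

L = 94/41 = 2.2927 bits/symbol


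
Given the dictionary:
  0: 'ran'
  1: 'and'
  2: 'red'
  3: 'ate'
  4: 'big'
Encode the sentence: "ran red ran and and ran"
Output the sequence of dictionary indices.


Look up each word in the dictionary:
  'ran' -> 0
  'red' -> 2
  'ran' -> 0
  'and' -> 1
  'and' -> 1
  'ran' -> 0

Encoded: [0, 2, 0, 1, 1, 0]


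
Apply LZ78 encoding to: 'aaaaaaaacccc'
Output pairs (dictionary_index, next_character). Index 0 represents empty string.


LZ78 encoding steps:
Dictionary: {0: ''}
Step 1: w='' (idx 0), next='a' -> output (0, 'a'), add 'a' as idx 1
Step 2: w='a' (idx 1), next='a' -> output (1, 'a'), add 'aa' as idx 2
Step 3: w='aa' (idx 2), next='a' -> output (2, 'a'), add 'aaa' as idx 3
Step 4: w='aa' (idx 2), next='c' -> output (2, 'c'), add 'aac' as idx 4
Step 5: w='' (idx 0), next='c' -> output (0, 'c'), add 'c' as idx 5
Step 6: w='c' (idx 5), next='c' -> output (5, 'c'), add 'cc' as idx 6


Encoded: [(0, 'a'), (1, 'a'), (2, 'a'), (2, 'c'), (0, 'c'), (5, 'c')]


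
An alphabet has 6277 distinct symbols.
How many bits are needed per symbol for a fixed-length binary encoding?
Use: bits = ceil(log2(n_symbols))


log2(6277) = 12.6159
Bracket: 2^12 = 4096 < 6277 <= 2^13 = 8192
So ceil(log2(6277)) = 13

bits = ceil(log2(6277)) = ceil(12.6159) = 13 bits


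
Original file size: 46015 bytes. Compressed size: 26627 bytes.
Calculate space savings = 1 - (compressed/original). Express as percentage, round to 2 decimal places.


ratio = compressed/original = 26627/46015 = 0.578659
savings = 1 - ratio = 1 - 0.578659 = 0.421341
as a percentage: 0.421341 * 100 = 42.13%

Space savings = 1 - 26627/46015 = 42.13%


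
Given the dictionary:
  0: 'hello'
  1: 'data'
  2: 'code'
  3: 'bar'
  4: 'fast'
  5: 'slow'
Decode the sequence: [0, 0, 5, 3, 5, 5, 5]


Look up each index in the dictionary:
  0 -> 'hello'
  0 -> 'hello'
  5 -> 'slow'
  3 -> 'bar'
  5 -> 'slow'
  5 -> 'slow'
  5 -> 'slow'

Decoded: "hello hello slow bar slow slow slow"


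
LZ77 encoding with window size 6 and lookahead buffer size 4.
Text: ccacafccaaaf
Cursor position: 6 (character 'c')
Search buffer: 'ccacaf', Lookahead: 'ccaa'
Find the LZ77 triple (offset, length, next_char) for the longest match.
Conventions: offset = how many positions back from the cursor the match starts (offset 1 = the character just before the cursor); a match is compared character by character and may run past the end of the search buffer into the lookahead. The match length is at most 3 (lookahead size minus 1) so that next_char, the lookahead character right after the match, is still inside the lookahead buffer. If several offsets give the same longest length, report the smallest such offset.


Try each offset into the search buffer:
  offset=1 (pos 5, char 'f'): match length 0
  offset=2 (pos 4, char 'a'): match length 0
  offset=3 (pos 3, char 'c'): match length 1
  offset=4 (pos 2, char 'a'): match length 0
  offset=5 (pos 1, char 'c'): match length 1
  offset=6 (pos 0, char 'c'): match length 3
Longest match has length 3 at offset 6.
next_char = character at position 6 + 3 = 9 -> 'a'

Best match: offset=6, length=3 (matching 'cca' starting at position 0)
LZ77 triple: (6, 3, 'a')


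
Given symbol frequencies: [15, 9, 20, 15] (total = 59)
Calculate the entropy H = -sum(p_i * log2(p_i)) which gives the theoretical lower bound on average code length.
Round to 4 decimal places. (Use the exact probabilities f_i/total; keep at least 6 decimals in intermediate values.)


Per-symbol terms -p_i * log2(p_i) with p_i = f_i/59:
  p = 15/59 = 0.254237: log2(p) = -1.975752, -p*log2(p) = 0.502310
  p = 9/59 = 0.152542: log2(p) = -2.712718, -p*log2(p) = 0.413804
  p = 20/59 = 0.338983: log2(p) = -1.560715, -p*log2(p) = 0.529056
  p = 15/59 = 0.254237: log2(p) = -1.975752, -p*log2(p) = 0.502310
H = 0.502310 + 0.413804 + 0.529056 + 0.502310 = 1.947480

H = 1.9475 bits/symbol


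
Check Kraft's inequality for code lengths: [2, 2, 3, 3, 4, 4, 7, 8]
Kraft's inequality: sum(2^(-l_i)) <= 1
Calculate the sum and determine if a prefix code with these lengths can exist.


Sum = 2^(-2) + 2^(-2) + 2^(-3) + 2^(-3) + 2^(-4) + 2^(-4) + 2^(-7) + 2^(-8)
    = 0.25 + 0.25 + 0.125 + 0.125 + 0.0625 + 0.0625 + 0.0078125 + 0.00390625
    = 227/256 = 0.88671875
Since 0.88671875 <= 1, Kraft's inequality IS satisfied.
A prefix code with these lengths CAN exist.

Kraft sum = 0.88671875. Satisfied.


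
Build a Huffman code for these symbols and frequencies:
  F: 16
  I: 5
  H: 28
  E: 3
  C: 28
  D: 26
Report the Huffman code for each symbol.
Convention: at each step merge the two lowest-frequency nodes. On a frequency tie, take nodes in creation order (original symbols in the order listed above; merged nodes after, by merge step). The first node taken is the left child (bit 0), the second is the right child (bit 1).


Huffman tree construction:
Step 1: Merge E(3) + I(5) = 8
Step 2: Merge (E+I)(8) + F(16) = 24
Step 3: Merge ((E+I)+F)(24) + D(26) = 50
Step 4: Merge H(28) + C(28) = 56
Step 5: Merge (((E+I)+F)+D)(50) + (H+C)(56) = 106
Read each symbol's code off the tree from the root (left child = 0, right child = 1).

Codes:
  F: 001 (length 3)
  I: 0001 (length 4)
  H: 10 (length 2)
  E: 0000 (length 4)
  C: 11 (length 2)
  D: 01 (length 2)
Average code length: 244/106 = 2.3019 bits/symbol


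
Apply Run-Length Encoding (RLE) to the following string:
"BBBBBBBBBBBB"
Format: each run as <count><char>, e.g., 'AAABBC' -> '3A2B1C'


Scanning runs left to right:
  i=0: run of 'B' x 12 -> '12B'

RLE = 12B


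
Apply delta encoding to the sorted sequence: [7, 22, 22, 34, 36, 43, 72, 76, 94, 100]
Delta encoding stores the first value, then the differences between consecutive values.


First value: 7
Deltas:
  22 - 7 = 15
  22 - 22 = 0
  34 - 22 = 12
  36 - 34 = 2
  43 - 36 = 7
  72 - 43 = 29
  76 - 72 = 4
  94 - 76 = 18
  100 - 94 = 6


Delta encoded: [7, 15, 0, 12, 2, 7, 29, 4, 18, 6]


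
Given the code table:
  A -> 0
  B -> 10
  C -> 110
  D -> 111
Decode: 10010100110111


Decoding:
10 -> B
0 -> A
10 -> B
10 -> B
0 -> A
110 -> C
111 -> D


Result: BABBACD


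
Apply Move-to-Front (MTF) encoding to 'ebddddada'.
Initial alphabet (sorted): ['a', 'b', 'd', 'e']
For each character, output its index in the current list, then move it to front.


MTF encoding:
'e': index 3 in ['a', 'b', 'd', 'e'] -> ['e', 'a', 'b', 'd']
'b': index 2 in ['e', 'a', 'b', 'd'] -> ['b', 'e', 'a', 'd']
'd': index 3 in ['b', 'e', 'a', 'd'] -> ['d', 'b', 'e', 'a']
'd': index 0 in ['d', 'b', 'e', 'a'] -> ['d', 'b', 'e', 'a']
'd': index 0 in ['d', 'b', 'e', 'a'] -> ['d', 'b', 'e', 'a']
'd': index 0 in ['d', 'b', 'e', 'a'] -> ['d', 'b', 'e', 'a']
'a': index 3 in ['d', 'b', 'e', 'a'] -> ['a', 'd', 'b', 'e']
'd': index 1 in ['a', 'd', 'b', 'e'] -> ['d', 'a', 'b', 'e']
'a': index 1 in ['d', 'a', 'b', 'e'] -> ['a', 'd', 'b', 'e']


Output: [3, 2, 3, 0, 0, 0, 3, 1, 1]


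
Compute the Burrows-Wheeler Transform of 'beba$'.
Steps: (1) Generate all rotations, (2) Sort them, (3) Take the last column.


Rotations (sorted):
  0: $beba -> last char: a
  1: a$beb -> last char: b
  2: ba$be -> last char: e
  3: beba$ -> last char: $
  4: eba$b -> last char: b


BWT = abe$b


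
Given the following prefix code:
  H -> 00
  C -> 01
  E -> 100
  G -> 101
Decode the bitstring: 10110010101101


Decoding step by step:
Bits 101 -> G
Bits 100 -> E
Bits 101 -> G
Bits 01 -> C
Bits 101 -> G


Decoded message: GEGCG
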